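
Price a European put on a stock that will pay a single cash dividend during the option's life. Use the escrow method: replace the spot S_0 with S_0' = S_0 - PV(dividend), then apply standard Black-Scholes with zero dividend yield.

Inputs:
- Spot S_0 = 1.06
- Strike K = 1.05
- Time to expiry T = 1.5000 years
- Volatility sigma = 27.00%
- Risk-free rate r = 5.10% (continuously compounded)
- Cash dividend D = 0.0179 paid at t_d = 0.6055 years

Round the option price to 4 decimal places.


Answer: Price = 0.1002

Derivation:
PV(D) = D * exp(-r * t_d) = 0.0179 * 0.96959143 = 0.01735569
S_0' = S_0 - PV(D) = 1.0600 - 0.01735569 = 1.04264431
d1 = (ln(S_0'/K) + (r + sigma^2/2)*T) / (sigma*sqrt(T)) = 0.37542190
d2 = d1 - sigma*sqrt(T) = 0.04474078
exp(-rT) = 0.92635291
N(-d1) = 0.35367336; N(-d2) = 0.48215696
P = K * exp(-rT) * N(-d2) - S_0' * N(-d1) = 1.0500 * 0.92635291 * 0.48215696 - 1.04264431 * 0.35367336 = 0.1002


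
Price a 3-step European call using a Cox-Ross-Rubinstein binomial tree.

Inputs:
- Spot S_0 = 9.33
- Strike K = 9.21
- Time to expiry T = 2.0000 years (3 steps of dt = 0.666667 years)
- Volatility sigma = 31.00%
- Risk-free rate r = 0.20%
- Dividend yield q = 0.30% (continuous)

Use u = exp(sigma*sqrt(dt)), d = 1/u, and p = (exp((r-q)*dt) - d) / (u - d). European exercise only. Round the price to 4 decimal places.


dt = T/N = 0.666667
u = exp(sigma*sqrt(dt)) = 1.288030; d = 1/u = 0.776379
p = (exp((r-q)*dt) - d) / (u - d) = 0.435755
Discount per step: exp(-r*dt) = 0.998668
Stock lattice S(k, i) with i counting down-moves:
  k=0: S(0,0) = 9.3300
  k=1: S(1,0) = 12.0173; S(1,1) = 7.2436
  k=2: S(2,0) = 15.4787; S(2,1) = 9.3300; S(2,2) = 5.6238
  k=3: S(3,0) = 19.9370; S(3,1) = 12.0173; S(3,2) = 7.2436; S(3,3) = 4.3662
Terminal payoffs V(N, i) = max(S_T - K, 0):
  V(3,0) = 10.726991; V(3,1) = 2.807320; V(3,2) = 0.000000; V(3,3) = 0.000000
Backward induction: V(k, i) = exp(-r*dt) * [p * V(k+1, i) + (1-p) * V(k+1, i+1)].
  V(2,0) = exp(-r*dt) * [p*10.726991 + (1-p)*2.807320] = 6.250015
  V(2,1) = exp(-r*dt) * [p*2.807320 + (1-p)*0.000000] = 1.221673
  V(2,2) = exp(-r*dt) * [p*0.000000 + (1-p)*0.000000] = 0.000000
  V(1,0) = exp(-r*dt) * [p*6.250015 + (1-p)*1.221673] = 3.408249
  V(1,1) = exp(-r*dt) * [p*1.221673 + (1-p)*0.000000] = 0.531640
  V(0,0) = exp(-r*dt) * [p*3.408249 + (1-p)*0.531640] = 1.782757

Answer: Price = V(0,0) = 1.7828


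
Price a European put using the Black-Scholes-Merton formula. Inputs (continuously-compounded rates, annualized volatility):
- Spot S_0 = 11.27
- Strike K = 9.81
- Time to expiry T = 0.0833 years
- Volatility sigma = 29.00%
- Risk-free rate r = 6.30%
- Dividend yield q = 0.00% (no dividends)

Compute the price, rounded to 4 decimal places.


Answer: Price = 0.0153

Derivation:
d1 = (ln(S/K) + (r - q + 0.5*sigma^2) * T) / (sigma * sqrt(T)) = 1.76217926
d2 = d1 - sigma * sqrt(T) = 1.67848021
exp(-rT) = 0.99476585; exp(-qT) = 1.00000000
P = K * exp(-rT) * N(-d2) - S_0 * exp(-qT) * N(-d1)
N(-d1) = 0.03901951; N(-d2) = 0.04662670
P = 9.8100 * 0.99476585 * 0.04662670 - 11.2700 * 1.00000000 * 0.03901951 = 0.0153


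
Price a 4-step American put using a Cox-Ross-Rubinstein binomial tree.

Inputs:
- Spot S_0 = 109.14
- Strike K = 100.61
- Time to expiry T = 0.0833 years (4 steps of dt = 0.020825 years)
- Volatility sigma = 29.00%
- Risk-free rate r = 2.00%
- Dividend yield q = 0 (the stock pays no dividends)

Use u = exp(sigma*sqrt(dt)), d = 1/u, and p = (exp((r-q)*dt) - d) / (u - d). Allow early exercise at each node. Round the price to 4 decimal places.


dt = T/N = 0.020825
u = exp(sigma*sqrt(dt)) = 1.042738; d = 1/u = 0.959014
p = (exp((r-q)*dt) - d) / (u - d) = 0.494515
Discount per step: exp(-r*dt) = 0.999584
Stock lattice S(k, i) with i counting down-moves:
  k=0: S(0,0) = 109.1400
  k=1: S(1,0) = 113.8044; S(1,1) = 104.6668
  k=2: S(2,0) = 118.6681; S(2,1) = 109.1400; S(2,2) = 100.3769
  k=3: S(3,0) = 123.7397; S(3,1) = 113.8044; S(3,2) = 104.6668; S(3,3) = 96.2629
  k=4: S(4,0) = 129.0280; S(4,1) = 118.6681; S(4,2) = 109.1400; S(4,3) = 100.3769; S(4,4) = 92.3175
Terminal payoffs V(N, i) = max(K - S_T, 0):
  V(4,0) = 0.000000; V(4,1) = 0.000000; V(4,2) = 0.000000; V(4,3) = 0.233068; V(4,4) = 8.292532
Backward induction: V(k, i) = exp(-r*dt) * [p * V(k+1, i) + (1-p) * V(k+1, i+1)]; then take max(V_cont, immediate exercise) for American.
  V(3,0) = exp(-r*dt) * [p*0.000000 + (1-p)*0.000000] = 0.000000; exercise = 0.000000; V(3,0) = max -> 0.000000
  V(3,1) = exp(-r*dt) * [p*0.000000 + (1-p)*0.000000] = 0.000000; exercise = 0.000000; V(3,1) = max -> 0.000000
  V(3,2) = exp(-r*dt) * [p*0.000000 + (1-p)*0.233068] = 0.117763; exercise = 0.000000; V(3,2) = max -> 0.117763
  V(3,3) = exp(-r*dt) * [p*0.233068 + (1-p)*8.292532] = 4.305214; exercise = 4.347109; V(3,3) = max -> 4.347109
  V(2,0) = exp(-r*dt) * [p*0.000000 + (1-p)*0.000000] = 0.000000; exercise = 0.000000; V(2,0) = max -> 0.000000
  V(2,1) = exp(-r*dt) * [p*0.000000 + (1-p)*0.117763] = 0.059503; exercise = 0.000000; V(2,1) = max -> 0.059503
  V(2,2) = exp(-r*dt) * [p*0.117763 + (1-p)*4.347109] = 2.254695; exercise = 0.233068; V(2,2) = max -> 2.254695
  V(1,0) = exp(-r*dt) * [p*0.000000 + (1-p)*0.059503] = 0.030065; exercise = 0.000000; V(1,0) = max -> 0.030065
  V(1,1) = exp(-r*dt) * [p*0.059503 + (1-p)*2.254695] = 1.168653; exercise = 0.000000; V(1,1) = max -> 1.168653
  V(0,0) = exp(-r*dt) * [p*0.030065 + (1-p)*1.168653] = 0.605352; exercise = 0.000000; V(0,0) = max -> 0.605352

Answer: Price = V(0,0) = 0.6054


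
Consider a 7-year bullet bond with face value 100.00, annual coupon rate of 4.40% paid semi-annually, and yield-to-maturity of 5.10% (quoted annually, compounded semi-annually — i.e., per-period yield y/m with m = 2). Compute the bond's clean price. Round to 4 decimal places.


Answer: Price = 95.9223

Derivation:
Coupon per period c = face * coupon_rate / m = 2.200000
Periods per year m = 2; per-period yield y/m = 0.025500
Number of cashflows N = 14
Cashflows (t years, CF_t, discount factor 1/(1+y/m)^(m*t), PV):
  t = 0.5000: CF_t = 2.200000, DF = 0.975134, PV = 2.145295
  t = 1.0000: CF_t = 2.200000, DF = 0.950886, PV = 2.091950
  t = 1.5000: CF_t = 2.200000, DF = 0.927242, PV = 2.039932
  t = 2.0000: CF_t = 2.200000, DF = 0.904185, PV = 1.989207
  t = 2.5000: CF_t = 2.200000, DF = 0.881702, PV = 1.939744
  t = 3.0000: CF_t = 2.200000, DF = 0.859777, PV = 1.891510
  t = 3.5000: CF_t = 2.200000, DF = 0.838398, PV = 1.844476
  t = 4.0000: CF_t = 2.200000, DF = 0.817551, PV = 1.798611
  t = 4.5000: CF_t = 2.200000, DF = 0.797222, PV = 1.753887
  t = 5.0000: CF_t = 2.200000, DF = 0.777398, PV = 1.710275
  t = 5.5000: CF_t = 2.200000, DF = 0.758067, PV = 1.667748
  t = 6.0000: CF_t = 2.200000, DF = 0.739217, PV = 1.626278
  t = 6.5000: CF_t = 2.200000, DF = 0.720836, PV = 1.585839
  t = 7.0000: CF_t = 102.200000, DF = 0.702912, PV = 71.837563
Price P = sum_t PV_t = 95.922316


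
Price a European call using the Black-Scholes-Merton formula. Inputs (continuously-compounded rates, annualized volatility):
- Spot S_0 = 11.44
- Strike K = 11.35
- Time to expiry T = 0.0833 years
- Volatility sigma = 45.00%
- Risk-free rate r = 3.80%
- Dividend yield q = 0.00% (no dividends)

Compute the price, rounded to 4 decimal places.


d1 = (ln(S/K) + (r - q + 0.5*sigma^2) * T) / (sigma * sqrt(T)) = 0.15012391
d2 = d1 - sigma * sqrt(T) = 0.02024608
exp(-rT) = 0.99683960; exp(-qT) = 1.00000000
C = S_0 * exp(-qT) * N(d1) - K * exp(-rT) * N(d2)
N(d1) = 0.55966657; N(d2) = 0.50807647
C = 11.4400 * 1.00000000 * 0.55966657 - 11.3500 * 0.99683960 * 0.50807647 = 0.6541

Answer: Price = 0.6541


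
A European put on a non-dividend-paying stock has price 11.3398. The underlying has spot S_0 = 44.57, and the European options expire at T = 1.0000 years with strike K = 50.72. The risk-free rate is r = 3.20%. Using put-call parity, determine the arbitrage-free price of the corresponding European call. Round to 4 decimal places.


Answer: Call price = 6.7871

Derivation:
Put-call parity: C - P = S_0 * exp(-qT) - K * exp(-rT).
S_0 * exp(-qT) = 44.5700 * 1.00000000 = 44.57000000
K * exp(-rT) = 50.7200 * 0.96850658 = 49.12265384
C = P + S*exp(-qT) - K*exp(-rT)
C = 11.3398 + 44.57000000 - 49.12265384 = 6.7871


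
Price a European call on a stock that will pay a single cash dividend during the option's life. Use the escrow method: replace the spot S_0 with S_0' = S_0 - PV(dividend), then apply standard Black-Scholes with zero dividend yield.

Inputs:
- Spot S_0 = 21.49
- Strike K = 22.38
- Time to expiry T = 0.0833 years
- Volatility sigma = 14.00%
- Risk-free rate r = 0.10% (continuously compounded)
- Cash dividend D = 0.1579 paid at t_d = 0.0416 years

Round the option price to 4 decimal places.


PV(D) = D * exp(-r * t_d) = 0.1579 * 0.99995840 = 0.15789343
S_0' = S_0 - PV(D) = 21.4900 - 0.15789343 = 21.33210657
d1 = (ln(S_0'/K) + (r + sigma^2/2)*T) / (sigma*sqrt(T)) = -1.16453665
d2 = d1 - sigma*sqrt(T) = -1.20494308
exp(-rT) = 0.99991670
N(d1) = 0.12210330; N(d2) = 0.11411264
C = S_0' * N(d1) - K * exp(-rT) * N(d2) = 21.33210657 * 0.12210330 - 22.3800 * 0.99991670 * 0.11411264 = 0.0511

Answer: Price = 0.0511


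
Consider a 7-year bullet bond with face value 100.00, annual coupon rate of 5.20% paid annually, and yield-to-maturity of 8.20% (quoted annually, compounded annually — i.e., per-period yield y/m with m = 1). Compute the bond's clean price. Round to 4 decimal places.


Coupon per period c = face * coupon_rate / m = 5.200000
Periods per year m = 1; per-period yield y/m = 0.082000
Number of cashflows N = 7
Cashflows (t years, CF_t, discount factor 1/(1+y/m)^(m*t), PV):
  t = 1.0000: CF_t = 5.200000, DF = 0.924214, PV = 4.805915
  t = 2.0000: CF_t = 5.200000, DF = 0.854172, PV = 4.441696
  t = 3.0000: CF_t = 5.200000, DF = 0.789438, PV = 4.105079
  t = 4.0000: CF_t = 5.200000, DF = 0.729610, PV = 3.793974
  t = 5.0000: CF_t = 5.200000, DF = 0.674316, PV = 3.506445
  t = 6.0000: CF_t = 5.200000, DF = 0.623213, PV = 3.240707
  t = 7.0000: CF_t = 105.200000, DF = 0.575982, PV = 60.593343
Price P = sum_t PV_t = 84.487159

Answer: Price = 84.4872


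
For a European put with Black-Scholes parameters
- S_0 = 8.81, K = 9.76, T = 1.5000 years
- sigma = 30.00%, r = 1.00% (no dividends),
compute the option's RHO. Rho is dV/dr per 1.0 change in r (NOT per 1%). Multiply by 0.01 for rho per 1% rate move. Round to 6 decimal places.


Answer: Rho = -9.566726

Derivation:
d1 = -0.0541744406; d2 = -0.4215979020
phi(d1) = 0.3983572879; exp(-qT) = 1.0000000000; exp(-rT) = 0.9851119396
N(-d2) = 0.6633407310
Rho = -K*T*exp(-rT)*N(-d2) = -9.7600 * 1.5000 * 0.9851119396 * 0.6633407310 = -9.566726


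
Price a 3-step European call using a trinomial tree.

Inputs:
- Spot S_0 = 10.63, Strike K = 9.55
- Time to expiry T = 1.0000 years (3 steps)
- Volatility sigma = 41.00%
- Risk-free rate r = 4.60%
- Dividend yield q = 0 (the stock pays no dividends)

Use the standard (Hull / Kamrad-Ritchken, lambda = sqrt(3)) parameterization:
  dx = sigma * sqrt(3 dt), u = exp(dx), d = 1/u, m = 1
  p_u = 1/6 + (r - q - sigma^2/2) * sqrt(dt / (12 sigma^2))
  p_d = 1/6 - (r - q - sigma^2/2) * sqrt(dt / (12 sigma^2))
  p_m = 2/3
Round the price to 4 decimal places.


dt = T/N = 0.333333; dx = sigma*sqrt(3*dt) = 0.410000
u = exp(dx) = 1.506818; d = 1/u = 0.663650
p_u = 0.151199, p_m = 0.666667, p_d = 0.182134
Discount per step: exp(-r*dt) = 0.984784
Stock lattice S(k, j) with j the centered position index:
  k=0: S(0,+0) = 10.6300
  k=1: S(1,-1) = 7.0546; S(1,+0) = 10.6300; S(1,+1) = 16.0175
  k=2: S(2,-2) = 4.6818; S(2,-1) = 7.0546; S(2,+0) = 10.6300; S(2,+1) = 16.0175; S(2,+2) = 24.1354
  k=3: S(3,-3) = 3.1071; S(3,-2) = 4.6818; S(3,-1) = 7.0546; S(3,+0) = 10.6300; S(3,+1) = 16.0175; S(3,+2) = 24.1354; S(3,+3) = 36.3677
Terminal payoffs V(N, j) = max(S_T - K, 0):
  V(3,-3) = 0.000000; V(3,-2) = 0.000000; V(3,-1) = 0.000000; V(3,+0) = 1.080000; V(3,+1) = 6.467473; V(3,+2) = 14.585413; V(3,+3) = 26.817670
Backward induction: V(k, j) = exp(-r*dt) * [p_u * V(k+1, j+1) + p_m * V(k+1, j) + p_d * V(k+1, j-1)]
  V(2,-2) = exp(-r*dt) * [p_u*0.000000 + p_m*0.000000 + p_d*0.000000] = 0.000000
  V(2,-1) = exp(-r*dt) * [p_u*1.080000 + p_m*0.000000 + p_d*0.000000] = 0.160810
  V(2,+0) = exp(-r*dt) * [p_u*6.467473 + p_m*1.080000 + p_d*0.000000] = 1.672041
  V(2,+1) = exp(-r*dt) * [p_u*14.585413 + p_m*6.467473 + p_d*1.080000] = 6.611499
  V(2,+2) = exp(-r*dt) * [p_u*26.817670 + p_m*14.585413 + p_d*6.467473] = 14.728785
  V(1,-1) = exp(-r*dt) * [p_u*1.672041 + p_m*0.160810 + p_d*0.000000] = 0.354540
  V(1,+0) = exp(-r*dt) * [p_u*6.611499 + p_m*1.672041 + p_d*0.160810] = 2.111018
  V(1,+1) = exp(-r*dt) * [p_u*14.728785 + p_m*6.611499 + p_d*1.672041] = 6.833593
  V(0,+0) = exp(-r*dt) * [p_u*6.833593 + p_m*2.111018 + p_d*0.354540] = 2.467033

Answer: Price = V(0,0) = 2.4670


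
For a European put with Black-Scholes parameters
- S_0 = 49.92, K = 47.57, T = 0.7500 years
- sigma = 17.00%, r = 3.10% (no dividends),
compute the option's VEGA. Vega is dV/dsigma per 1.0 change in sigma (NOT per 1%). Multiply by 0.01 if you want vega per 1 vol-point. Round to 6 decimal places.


Answer: Vega = 14.751862

Derivation:
d1 = 0.5590578674; d2 = 0.4118335488
phi(d1) = 0.3412256185; exp(-qT) = 1.0000000000; exp(-rT) = 0.9770181987
Vega = S * exp(-qT) * phi(d1) * sqrt(T) = 49.9200 * 1.0000000000 * 0.3412256185 * 0.8660254038 = 14.751862


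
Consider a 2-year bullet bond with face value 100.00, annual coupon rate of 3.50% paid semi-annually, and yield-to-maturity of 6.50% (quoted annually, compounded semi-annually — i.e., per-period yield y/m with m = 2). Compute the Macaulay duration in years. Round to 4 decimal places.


Answer: Macaulay duration = 1.9473 years

Derivation:
Coupon per period c = face * coupon_rate / m = 1.750000
Periods per year m = 2; per-period yield y/m = 0.032500
Number of cashflows N = 4
Cashflows (t years, CF_t, discount factor 1/(1+y/m)^(m*t), PV):
  t = 0.5000: CF_t = 1.750000, DF = 0.968523, PV = 1.694915
  t = 1.0000: CF_t = 1.750000, DF = 0.938037, PV = 1.641564
  t = 1.5000: CF_t = 1.750000, DF = 0.908510, PV = 1.589893
  t = 2.0000: CF_t = 101.750000, DF = 0.879913, PV = 89.531153
Price P = sum_t PV_t = 94.457525
Macaulay numerator sum_t t * PV_t:
  t * PV_t at t = 0.5000: 0.847458
  t * PV_t at t = 1.0000: 1.641564
  t * PV_t at t = 1.5000: 2.384839
  t * PV_t at t = 2.0000: 179.062306
Macaulay duration D = (sum_t t * PV_t) / P = 183.936167 / 94.457525 = 1.947290


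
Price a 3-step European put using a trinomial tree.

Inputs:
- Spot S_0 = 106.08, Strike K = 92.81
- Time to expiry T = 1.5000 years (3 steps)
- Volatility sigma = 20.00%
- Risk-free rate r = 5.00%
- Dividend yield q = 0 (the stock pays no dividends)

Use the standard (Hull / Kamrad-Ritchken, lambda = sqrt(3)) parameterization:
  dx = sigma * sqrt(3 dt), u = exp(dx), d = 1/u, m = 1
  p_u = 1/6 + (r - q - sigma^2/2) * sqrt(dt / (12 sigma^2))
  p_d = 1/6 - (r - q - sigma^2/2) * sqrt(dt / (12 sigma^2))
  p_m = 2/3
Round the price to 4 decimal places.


Answer: Price = V(0,0) = 2.7979

Derivation:
dt = T/N = 0.500000; dx = sigma*sqrt(3*dt) = 0.244949
u = exp(dx) = 1.277556; d = 1/u = 0.782744
p_u = 0.197285, p_m = 0.666667, p_d = 0.136048
Discount per step: exp(-r*dt) = 0.975310
Stock lattice S(k, j) with j the centered position index:
  k=0: S(0,+0) = 106.0800
  k=1: S(1,-1) = 83.0335; S(1,+0) = 106.0800; S(1,+1) = 135.5232
  k=2: S(2,-2) = 64.9940; S(2,-1) = 83.0335; S(2,+0) = 106.0800; S(2,+1) = 135.5232; S(2,+2) = 173.1384
  k=3: S(3,-3) = 50.8737; S(3,-2) = 64.9940; S(3,-1) = 83.0335; S(3,+0) = 106.0800; S(3,+1) = 135.5232; S(3,+2) = 173.1384; S(3,+3) = 221.1941
Terminal payoffs V(N, j) = max(K - S_T, 0):
  V(3,-3) = 41.936274; V(3,-2) = 27.815960; V(3,-1) = 9.776466; V(3,+0) = 0.000000; V(3,+1) = 0.000000; V(3,+2) = 0.000000; V(3,+3) = 0.000000
Backward induction: V(k, j) = exp(-r*dt) * [p_u * V(k+1, j+1) + p_m * V(k+1, j) + p_d * V(k+1, j-1)]
  V(2,-2) = exp(-r*dt) * [p_u*9.776466 + p_m*27.815960 + p_d*41.936274] = 25.531735
  V(2,-1) = exp(-r*dt) * [p_u*0.000000 + p_m*9.776466 + p_d*27.815960] = 10.047595
  V(2,+0) = exp(-r*dt) * [p_u*0.000000 + p_m*0.000000 + p_d*9.776466] = 1.297230
  V(2,+1) = exp(-r*dt) * [p_u*0.000000 + p_m*0.000000 + p_d*0.000000] = 0.000000
  V(2,+2) = exp(-r*dt) * [p_u*0.000000 + p_m*0.000000 + p_d*0.000000] = 0.000000
  V(1,-1) = exp(-r*dt) * [p_u*1.297230 + p_m*10.047595 + p_d*25.531735] = 10.170399
  V(1,+0) = exp(-r*dt) * [p_u*0.000000 + p_m*1.297230 + p_d*10.047595] = 2.176673
  V(1,+1) = exp(-r*dt) * [p_u*0.000000 + p_m*0.000000 + p_d*1.297230] = 0.172128
  V(0,+0) = exp(-r*dt) * [p_u*0.172128 + p_m*2.176673 + p_d*10.170399] = 2.797907


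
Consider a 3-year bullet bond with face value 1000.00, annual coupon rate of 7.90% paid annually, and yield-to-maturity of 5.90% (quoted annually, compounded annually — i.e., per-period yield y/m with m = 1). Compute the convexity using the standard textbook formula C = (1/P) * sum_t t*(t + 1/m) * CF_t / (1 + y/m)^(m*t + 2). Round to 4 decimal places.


Coupon per period c = face * coupon_rate / m = 79.000000
Periods per year m = 1; per-period yield y/m = 0.059000
Number of cashflows N = 3
Cashflows (t years, CF_t, discount factor 1/(1+y/m)^(m*t), PV):
  t = 1.0000: CF_t = 79.000000, DF = 0.944287, PV = 74.598678
  t = 2.0000: CF_t = 79.000000, DF = 0.891678, PV = 70.442567
  t = 3.0000: CF_t = 1079.000000, DF = 0.842000, PV = 908.518059
Price P = sum_t PV_t = 1053.559304
Convexity numerator sum_t t*(t + 1/m) * CF_t / (1+y/m)^(m*t + 2):
  t = 1.0000: term = 133.036009
  t = 2.0000: term = 376.872546
  t = 3.0000: term = 9721.267420
Convexity = (1/P) * sum = 10231.175974 / 1053.559304 = 9.711058

Answer: Convexity = 9.7111


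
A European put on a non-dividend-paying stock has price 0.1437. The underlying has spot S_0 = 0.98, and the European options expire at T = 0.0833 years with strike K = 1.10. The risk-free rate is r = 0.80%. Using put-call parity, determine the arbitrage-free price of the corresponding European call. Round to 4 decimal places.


Put-call parity: C - P = S_0 * exp(-qT) - K * exp(-rT).
S_0 * exp(-qT) = 0.9800 * 1.00000000 = 0.98000000
K * exp(-rT) = 1.1000 * 0.99933382 = 1.09926720
C = P + S*exp(-qT) - K*exp(-rT)
C = 0.1437 + 0.98000000 - 1.09926720 = 0.0244

Answer: Call price = 0.0244


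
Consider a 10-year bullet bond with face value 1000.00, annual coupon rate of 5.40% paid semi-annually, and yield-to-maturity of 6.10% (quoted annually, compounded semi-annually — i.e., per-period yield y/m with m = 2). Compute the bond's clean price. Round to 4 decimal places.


Coupon per period c = face * coupon_rate / m = 27.000000
Periods per year m = 2; per-period yield y/m = 0.030500
Number of cashflows N = 20
Cashflows (t years, CF_t, discount factor 1/(1+y/m)^(m*t), PV):
  t = 0.5000: CF_t = 27.000000, DF = 0.970403, PV = 26.200873
  t = 1.0000: CF_t = 27.000000, DF = 0.941681, PV = 25.425399
  t = 1.5000: CF_t = 27.000000, DF = 0.913810, PV = 24.672876
  t = 2.0000: CF_t = 27.000000, DF = 0.886764, PV = 23.942626
  t = 2.5000: CF_t = 27.000000, DF = 0.860518, PV = 23.233989
  t = 3.0000: CF_t = 27.000000, DF = 0.835049, PV = 22.546326
  t = 3.5000: CF_t = 27.000000, DF = 0.810334, PV = 21.879016
  t = 4.0000: CF_t = 27.000000, DF = 0.786350, PV = 21.231457
  t = 4.5000: CF_t = 27.000000, DF = 0.763076, PV = 20.603063
  t = 5.0000: CF_t = 27.000000, DF = 0.740491, PV = 19.993269
  t = 5.5000: CF_t = 27.000000, DF = 0.718575, PV = 19.401522
  t = 6.0000: CF_t = 27.000000, DF = 0.697307, PV = 18.827290
  t = 6.5000: CF_t = 27.000000, DF = 0.676669, PV = 18.270053
  t = 7.0000: CF_t = 27.000000, DF = 0.656641, PV = 17.729309
  t = 7.5000: CF_t = 27.000000, DF = 0.637206, PV = 17.204570
  t = 8.0000: CF_t = 27.000000, DF = 0.618347, PV = 16.695361
  t = 8.5000: CF_t = 27.000000, DF = 0.600045, PV = 16.201224
  t = 9.0000: CF_t = 27.000000, DF = 0.582286, PV = 15.721712
  t = 9.5000: CF_t = 27.000000, DF = 0.565052, PV = 15.256392
  t = 10.0000: CF_t = 1027.000000, DF = 0.548328, PV = 563.132408
Price P = sum_t PV_t = 948.168737

Answer: Price = 948.1687


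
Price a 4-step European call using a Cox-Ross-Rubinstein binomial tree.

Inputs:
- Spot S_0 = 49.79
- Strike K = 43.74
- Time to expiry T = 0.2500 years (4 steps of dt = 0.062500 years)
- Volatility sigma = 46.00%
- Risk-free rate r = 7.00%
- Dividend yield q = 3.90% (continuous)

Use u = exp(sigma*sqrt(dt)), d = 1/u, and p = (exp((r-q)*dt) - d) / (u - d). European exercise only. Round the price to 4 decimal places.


Answer: Price = V(0,0) = 8.3223

Derivation:
dt = T/N = 0.062500
u = exp(sigma*sqrt(dt)) = 1.121873; d = 1/u = 0.891366
p = (exp((r-q)*dt) - d) / (u - d) = 0.479695
Discount per step: exp(-r*dt) = 0.995635
Stock lattice S(k, i) with i counting down-moves:
  k=0: S(0,0) = 49.7900
  k=1: S(1,0) = 55.8581; S(1,1) = 44.3811
  k=2: S(2,0) = 62.6657; S(2,1) = 49.7900; S(2,2) = 39.5598
  k=3: S(3,0) = 70.3030; S(3,1) = 55.8581; S(3,2) = 44.3811; S(3,3) = 35.2623
  k=4: S(4,0) = 78.8710; S(4,1) = 62.6657; S(4,2) = 49.7900; S(4,3) = 39.5598; S(4,4) = 31.4316
Terminal payoffs V(N, i) = max(S_T - K, 0):
  V(4,0) = 35.131044; V(4,1) = 18.925694; V(4,2) = 6.050000; V(4,3) = 0.000000; V(4,4) = 0.000000
Backward induction: V(k, i) = exp(-r*dt) * [p * V(k+1, i) + (1-p) * V(k+1, i+1)].
  V(3,0) = exp(-r*dt) * [p*35.131044 + (1-p)*18.925694] = 26.582768
  V(3,1) = exp(-r*dt) * [p*18.925694 + (1-p)*6.050000] = 12.173035
  V(3,2) = exp(-r*dt) * [p*6.050000 + (1-p)*0.000000] = 2.889487
  V(3,3) = exp(-r*dt) * [p*0.000000 + (1-p)*0.000000] = 0.000000
  V(2,0) = exp(-r*dt) * [p*26.582768 + (1-p)*12.173035] = 19.001998
  V(2,1) = exp(-r*dt) * [p*12.173035 + (1-p)*2.889487] = 7.310705
  V(2,2) = exp(-r*dt) * [p*2.889487 + (1-p)*0.000000] = 1.380022
  V(1,0) = exp(-r*dt) * [p*19.001998 + (1-p)*7.310705] = 12.862565
  V(1,1) = exp(-r*dt) * [p*7.310705 + (1-p)*1.380022] = 4.206498
  V(0,0) = exp(-r*dt) * [p*12.862565 + (1-p)*4.206498] = 8.322282


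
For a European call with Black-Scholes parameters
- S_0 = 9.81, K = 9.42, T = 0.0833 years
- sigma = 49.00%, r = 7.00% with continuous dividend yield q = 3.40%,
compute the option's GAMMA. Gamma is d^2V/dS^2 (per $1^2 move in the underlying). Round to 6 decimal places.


d1 = 0.3787667542; d2 = 0.2373442312
phi(d1) = 0.3713275729; exp(-qT) = 0.9971718069; exp(-rT) = 0.9941859673
Gamma = exp(-qT) * phi(d1) / (S * sigma * sqrt(T)) = 0.9971718069 * 0.3713275729 / (9.8100 * 0.4900 * 0.2886173938) = 0.266894

Answer: Gamma = 0.266894


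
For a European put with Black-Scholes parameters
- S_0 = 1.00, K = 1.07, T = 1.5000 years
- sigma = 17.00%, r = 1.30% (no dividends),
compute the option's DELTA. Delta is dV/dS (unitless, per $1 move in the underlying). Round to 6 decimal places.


Answer: Delta = -0.550609

Derivation:
d1 = -0.1271988731; d2 = -0.3354055013
phi(d1) = 0.3957279456; exp(-qT) = 1.0000000000; exp(-rT) = 0.9806888952
N(-d1) = 0.5506085014
Delta = -exp(-qT) * N(-d1) = -1.0000000000 * 0.5506085014 = -0.550609


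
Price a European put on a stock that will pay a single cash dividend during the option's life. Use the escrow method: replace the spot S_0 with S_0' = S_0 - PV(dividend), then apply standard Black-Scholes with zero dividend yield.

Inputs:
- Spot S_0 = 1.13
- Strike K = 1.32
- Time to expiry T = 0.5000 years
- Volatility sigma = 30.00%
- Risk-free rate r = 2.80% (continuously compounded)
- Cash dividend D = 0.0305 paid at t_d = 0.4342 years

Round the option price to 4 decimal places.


PV(D) = D * exp(-r * t_d) = 0.0305 * 0.98791601 = 0.03013144
S_0' = S_0 - PV(D) = 1.1300 - 0.03013144 = 1.09986856
d1 = (ln(S_0'/K) + (r + sigma^2/2)*T) / (sigma*sqrt(T)) = -0.68797272
d2 = d1 - sigma*sqrt(T) = -0.90010476
exp(-rT) = 0.98609754
N(-d1) = 0.75426502; N(-d2) = 0.81596775
P = K * exp(-rT) * N(-d2) - S_0' * N(-d1) = 1.3200 * 0.98609754 * 0.81596775 - 1.09986856 * 0.75426502 = 0.2325

Answer: Price = 0.2325


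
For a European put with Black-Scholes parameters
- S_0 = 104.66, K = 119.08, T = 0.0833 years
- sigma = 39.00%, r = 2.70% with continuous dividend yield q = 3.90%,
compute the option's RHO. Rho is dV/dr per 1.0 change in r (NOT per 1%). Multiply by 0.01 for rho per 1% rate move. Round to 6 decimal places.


d1 = -1.0993453161; d2 = -1.2119060997
phi(d1) = 0.2180090736; exp(-qT) = 0.9967565713; exp(-rT) = 0.9977534273
N(-d2) = 0.8872258365
Rho = -K*T*exp(-rT)*N(-d2) = -119.0800 * 0.0833 * 0.9977534273 * 0.8872258365 = -8.780945

Answer: Rho = -8.780945


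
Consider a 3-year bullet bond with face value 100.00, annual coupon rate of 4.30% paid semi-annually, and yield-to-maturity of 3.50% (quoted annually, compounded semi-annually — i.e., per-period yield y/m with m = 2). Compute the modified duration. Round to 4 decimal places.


Coupon per period c = face * coupon_rate / m = 2.150000
Periods per year m = 2; per-period yield y/m = 0.017500
Number of cashflows N = 6
Cashflows (t years, CF_t, discount factor 1/(1+y/m)^(m*t), PV):
  t = 0.5000: CF_t = 2.150000, DF = 0.982801, PV = 2.113022
  t = 1.0000: CF_t = 2.150000, DF = 0.965898, PV = 2.076680
  t = 1.5000: CF_t = 2.150000, DF = 0.949285, PV = 2.040963
  t = 2.0000: CF_t = 2.150000, DF = 0.932959, PV = 2.005861
  t = 2.5000: CF_t = 2.150000, DF = 0.916913, PV = 1.971362
  t = 3.0000: CF_t = 102.150000, DF = 0.901143, PV = 92.051711
Price P = sum_t PV_t = 102.259599
First compute Macaulay numerator sum_t t * PV_t:
  t * PV_t at t = 0.5000: 1.056511
  t * PV_t at t = 1.0000: 2.076680
  t * PV_t at t = 1.5000: 3.061445
  t * PV_t at t = 2.0000: 4.011722
  t * PV_t at t = 2.5000: 4.928405
  t * PV_t at t = 3.0000: 276.155132
Macaulay duration D = 291.289895 / 102.259599 = 2.848534
Modified duration = D / (1 + y/m) = 2.848534 / (1 + 0.017500) = 2.799542

Answer: Modified duration = 2.7995


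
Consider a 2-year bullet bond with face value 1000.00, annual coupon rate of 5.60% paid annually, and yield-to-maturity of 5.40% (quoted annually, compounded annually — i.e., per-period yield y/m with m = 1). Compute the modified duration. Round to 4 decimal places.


Answer: Modified duration = 1.8473

Derivation:
Coupon per period c = face * coupon_rate / m = 56.000000
Periods per year m = 1; per-period yield y/m = 0.054000
Number of cashflows N = 2
Cashflows (t years, CF_t, discount factor 1/(1+y/m)^(m*t), PV):
  t = 1.0000: CF_t = 56.000000, DF = 0.948767, PV = 53.130930
  t = 2.0000: CF_t = 1056.000000, DF = 0.900158, PV = 950.566920
Price P = sum_t PV_t = 1003.697849
First compute Macaulay numerator sum_t t * PV_t:
  t * PV_t at t = 1.0000: 53.130930
  t * PV_t at t = 2.0000: 1901.133839
Macaulay duration D = 1954.264769 / 1003.697849 = 1.947065
Modified duration = D / (1 + y/m) = 1.947065 / (1 + 0.054000) = 1.847310


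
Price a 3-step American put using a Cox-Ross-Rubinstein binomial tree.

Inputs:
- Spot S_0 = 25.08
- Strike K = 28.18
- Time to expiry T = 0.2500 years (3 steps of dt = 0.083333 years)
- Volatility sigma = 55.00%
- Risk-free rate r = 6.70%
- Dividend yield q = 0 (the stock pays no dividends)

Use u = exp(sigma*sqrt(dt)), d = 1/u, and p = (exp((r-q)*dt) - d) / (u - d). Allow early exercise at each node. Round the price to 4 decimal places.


Answer: Price = V(0,0) = 4.4119

Derivation:
dt = T/N = 0.083333
u = exp(sigma*sqrt(dt)) = 1.172070; d = 1/u = 0.853191
p = (exp((r-q)*dt) - d) / (u - d) = 0.477949
Discount per step: exp(-r*dt) = 0.994432
Stock lattice S(k, i) with i counting down-moves:
  k=0: S(0,0) = 25.0800
  k=1: S(1,0) = 29.3955; S(1,1) = 21.3980
  k=2: S(2,0) = 34.4536; S(2,1) = 25.0800; S(2,2) = 18.2566
  k=3: S(3,0) = 40.3820; S(3,1) = 29.3955; S(3,2) = 21.3980; S(3,3) = 15.5764
Terminal payoffs V(N, i) = max(K - S_T, 0):
  V(3,0) = 0.000000; V(3,1) = 0.000000; V(3,2) = 6.781959; V(3,3) = 12.603603
Backward induction: V(k, i) = exp(-r*dt) * [p * V(k+1, i) + (1-p) * V(k+1, i+1)]; then take max(V_cont, immediate exercise) for American.
  V(2,0) = exp(-r*dt) * [p*0.000000 + (1-p)*0.000000] = 0.000000; exercise = 0.000000; V(2,0) = max -> 0.000000
  V(2,1) = exp(-r*dt) * [p*0.000000 + (1-p)*6.781959] = 3.520818; exercise = 3.100000; V(2,1) = max -> 3.520818
  V(2,2) = exp(-r*dt) * [p*6.781959 + (1-p)*12.603603] = 9.766474; exercise = 9.923374; V(2,2) = max -> 9.923374
  V(1,0) = exp(-r*dt) * [p*0.000000 + (1-p)*3.520818] = 1.827814; exercise = 0.000000; V(1,0) = max -> 1.827814
  V(1,1) = exp(-r*dt) * [p*3.520818 + (1-p)*9.923374] = 6.825068; exercise = 6.781959; V(1,1) = max -> 6.825068
  V(0,0) = exp(-r*dt) * [p*1.827814 + (1-p)*6.825068] = 4.411936; exercise = 3.100000; V(0,0) = max -> 4.411936


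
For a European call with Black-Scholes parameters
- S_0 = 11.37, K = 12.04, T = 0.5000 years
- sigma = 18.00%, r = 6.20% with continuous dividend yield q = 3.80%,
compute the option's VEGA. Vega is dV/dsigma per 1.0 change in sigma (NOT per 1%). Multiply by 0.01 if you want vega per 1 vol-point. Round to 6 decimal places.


d1 = -0.2919261443; d2 = -0.4192053649
phi(d1) = 0.3823002555; exp(-qT) = 0.9811793622; exp(-rT) = 0.9694755731
Vega = S * exp(-qT) * phi(d1) * sqrt(T) = 11.3700 * 0.9811793622 * 0.3823002555 * 0.7071067812 = 3.015772

Answer: Vega = 3.015772


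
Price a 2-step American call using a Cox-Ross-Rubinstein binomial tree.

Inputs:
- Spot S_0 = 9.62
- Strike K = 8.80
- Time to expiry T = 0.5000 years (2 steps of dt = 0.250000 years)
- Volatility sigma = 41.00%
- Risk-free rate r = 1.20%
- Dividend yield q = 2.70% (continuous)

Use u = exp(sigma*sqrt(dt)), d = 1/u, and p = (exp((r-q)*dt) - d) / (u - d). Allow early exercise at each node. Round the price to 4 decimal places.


dt = T/N = 0.250000
u = exp(sigma*sqrt(dt)) = 1.227525; d = 1/u = 0.814647
p = (exp((r-q)*dt) - d) / (u - d) = 0.439863
Discount per step: exp(-r*dt) = 0.997004
Stock lattice S(k, i) with i counting down-moves:
  k=0: S(0,0) = 9.6200
  k=1: S(1,0) = 11.8088; S(1,1) = 7.8369
  k=2: S(2,0) = 14.4956; S(2,1) = 9.6200; S(2,2) = 6.3843
Terminal payoffs V(N, i) = max(S_T - K, 0):
  V(2,0) = 5.695587; V(2,1) = 0.820000; V(2,2) = 0.000000
Backward induction: V(k, i) = exp(-r*dt) * [p * V(k+1, i) + (1-p) * V(k+1, i+1)]; then take max(V_cont, immediate exercise) for American.
  V(1,0) = exp(-r*dt) * [p*5.695587 + (1-p)*0.820000] = 2.955711; exercise = 3.008791; V(1,0) = max -> 3.008791
  V(1,1) = exp(-r*dt) * [p*0.820000 + (1-p)*0.000000] = 0.359607; exercise = 0.000000; V(1,1) = max -> 0.359607
  V(0,0) = exp(-r*dt) * [p*3.008791 + (1-p)*0.359607] = 1.520318; exercise = 0.820000; V(0,0) = max -> 1.520318

Answer: Price = V(0,0) = 1.5203


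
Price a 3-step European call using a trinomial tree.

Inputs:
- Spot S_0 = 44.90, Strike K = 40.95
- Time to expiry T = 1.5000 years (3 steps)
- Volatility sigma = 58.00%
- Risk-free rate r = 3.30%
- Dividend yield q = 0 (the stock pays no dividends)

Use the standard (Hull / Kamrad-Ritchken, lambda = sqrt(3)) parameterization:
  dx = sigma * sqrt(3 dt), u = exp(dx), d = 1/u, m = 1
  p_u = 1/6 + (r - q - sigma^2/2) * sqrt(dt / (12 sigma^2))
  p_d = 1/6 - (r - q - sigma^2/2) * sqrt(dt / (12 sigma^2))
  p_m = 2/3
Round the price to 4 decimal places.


Answer: Price = V(0,0) = 14.0063

Derivation:
dt = T/N = 0.500000; dx = sigma*sqrt(3*dt) = 0.710352
u = exp(dx) = 2.034707; d = 1/u = 0.491471
p_u = 0.119085, p_m = 0.666667, p_d = 0.214249
Discount per step: exp(-r*dt) = 0.983635
Stock lattice S(k, j) with j the centered position index:
  k=0: S(0,+0) = 44.9000
  k=1: S(1,-1) = 22.0671; S(1,+0) = 44.9000; S(1,+1) = 91.3584
  k=2: S(2,-2) = 10.8453; S(2,-1) = 22.0671; S(2,+0) = 44.9000; S(2,+1) = 91.3584; S(2,+2) = 185.8875
  k=3: S(3,-3) = 5.3302; S(3,-2) = 10.8453; S(3,-1) = 22.0671; S(3,+0) = 44.9000; S(3,+1) = 91.3584; S(3,+2) = 185.8875; S(3,+3) = 378.2267
Terminal payoffs V(N, j) = max(S_T - K, 0):
  V(3,-3) = 0.000000; V(3,-2) = 0.000000; V(3,-1) = 0.000000; V(3,+0) = 3.950000; V(3,+1) = 50.408362; V(3,+2) = 144.937536; V(3,+3) = 337.276745
Backward induction: V(k, j) = exp(-r*dt) * [p_u * V(k+1, j+1) + p_m * V(k+1, j) + p_d * V(k+1, j-1)]
  V(2,-2) = exp(-r*dt) * [p_u*0.000000 + p_m*0.000000 + p_d*0.000000] = 0.000000
  V(2,-1) = exp(-r*dt) * [p_u*3.950000 + p_m*0.000000 + p_d*0.000000] = 0.462687
  V(2,+0) = exp(-r*dt) * [p_u*50.408362 + p_m*3.950000 + p_d*0.000000] = 8.494866
  V(2,+1) = exp(-r*dt) * [p_u*144.937536 + p_m*50.408362 + p_d*3.950000] = 50.865447
  V(2,+2) = exp(-r*dt) * [p_u*337.276745 + p_m*144.937536 + p_d*50.408362] = 145.174180
  V(1,-1) = exp(-r*dt) * [p_u*8.494866 + p_m*0.462687 + p_d*0.000000] = 1.298463
  V(1,+0) = exp(-r*dt) * [p_u*50.865447 + p_m*8.494866 + p_d*0.462687] = 11.626242
  V(1,+1) = exp(-r*dt) * [p_u*145.174180 + p_m*50.865447 + p_d*8.494866] = 52.150700
  V(0,+0) = exp(-r*dt) * [p_u*52.150700 + p_m*11.626242 + p_d*1.298463] = 14.006347


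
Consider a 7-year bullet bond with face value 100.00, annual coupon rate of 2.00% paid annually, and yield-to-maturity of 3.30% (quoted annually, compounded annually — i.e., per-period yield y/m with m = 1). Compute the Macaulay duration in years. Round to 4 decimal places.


Answer: Macaulay duration = 6.5808 years

Derivation:
Coupon per period c = face * coupon_rate / m = 2.000000
Periods per year m = 1; per-period yield y/m = 0.033000
Number of cashflows N = 7
Cashflows (t years, CF_t, discount factor 1/(1+y/m)^(m*t), PV):
  t = 1.0000: CF_t = 2.000000, DF = 0.968054, PV = 1.936108
  t = 2.0000: CF_t = 2.000000, DF = 0.937129, PV = 1.874258
  t = 3.0000: CF_t = 2.000000, DF = 0.907192, PV = 1.814383
  t = 4.0000: CF_t = 2.000000, DF = 0.878211, PV = 1.756421
  t = 5.0000: CF_t = 2.000000, DF = 0.850156, PV = 1.700311
  t = 6.0000: CF_t = 2.000000, DF = 0.822997, PV = 1.645993
  t = 7.0000: CF_t = 102.000000, DF = 0.796705, PV = 81.263949
Price P = sum_t PV_t = 91.991424
Macaulay numerator sum_t t * PV_t:
  t * PV_t at t = 1.0000: 1.936108
  t * PV_t at t = 2.0000: 3.748516
  t * PV_t at t = 3.0000: 5.443150
  t * PV_t at t = 4.0000: 7.025685
  t * PV_t at t = 5.0000: 8.501555
  t * PV_t at t = 6.0000: 9.875960
  t * PV_t at t = 7.0000: 568.847641
Macaulay duration D = (sum_t t * PV_t) / P = 605.378615 / 91.991424 = 6.580816


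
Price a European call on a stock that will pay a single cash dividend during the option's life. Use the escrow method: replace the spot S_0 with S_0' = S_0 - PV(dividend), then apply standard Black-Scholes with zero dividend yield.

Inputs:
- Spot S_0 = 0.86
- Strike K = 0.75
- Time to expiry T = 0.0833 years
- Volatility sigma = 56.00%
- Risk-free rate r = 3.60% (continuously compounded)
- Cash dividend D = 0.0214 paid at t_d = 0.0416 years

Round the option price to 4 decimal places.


PV(D) = D * exp(-r * t_d) = 0.0214 * 0.99850352 = 0.02136798
S_0' = S_0 - PV(D) = 0.8600 - 0.02136798 = 0.83863202
d1 = (ln(S_0'/K) + (r + sigma^2/2)*T) / (sigma*sqrt(T)) = 0.79046231
d2 = d1 - sigma*sqrt(T) = 0.62883657
exp(-rT) = 0.99700569
N(d1) = 0.78537109; N(d2) = 0.73527197
C = S_0' * N(d1) - K * exp(-rT) * N(d2) = 0.83863202 * 0.78537109 - 0.7500 * 0.99700569 * 0.73527197 = 0.1088

Answer: Price = 0.1088


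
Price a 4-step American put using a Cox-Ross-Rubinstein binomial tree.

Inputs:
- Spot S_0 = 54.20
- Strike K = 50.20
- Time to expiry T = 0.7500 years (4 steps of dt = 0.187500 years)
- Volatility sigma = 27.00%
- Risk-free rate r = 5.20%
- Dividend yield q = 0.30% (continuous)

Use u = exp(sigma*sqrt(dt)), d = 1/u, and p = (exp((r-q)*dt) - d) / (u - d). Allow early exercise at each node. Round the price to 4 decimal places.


dt = T/N = 0.187500
u = exp(sigma*sqrt(dt)) = 1.124022; d = 1/u = 0.889662
p = (exp((r-q)*dt) - d) / (u - d) = 0.510188
Discount per step: exp(-r*dt) = 0.990297
Stock lattice S(k, i) with i counting down-moves:
  k=0: S(0,0) = 54.2000
  k=1: S(1,0) = 60.9220; S(1,1) = 48.2197
  k=2: S(2,0) = 68.4777; S(2,1) = 54.2000; S(2,2) = 42.8992
  k=3: S(3,0) = 76.9704; S(3,1) = 60.9220; S(3,2) = 48.2197; S(3,3) = 38.1658
  k=4: S(4,0) = 86.5165; S(4,1) = 68.4777; S(4,2) = 54.2000; S(4,3) = 42.8992; S(4,4) = 33.9547
Terminal payoffs V(N, i) = max(K - S_T, 0):
  V(4,0) = 0.000000; V(4,1) = 0.000000; V(4,2) = 0.000000; V(4,3) = 7.300763; V(4,4) = 16.245303
Backward induction: V(k, i) = exp(-r*dt) * [p * V(k+1, i) + (1-p) * V(k+1, i+1)]; then take max(V_cont, immediate exercise) for American.
  V(3,0) = exp(-r*dt) * [p*0.000000 + (1-p)*0.000000] = 0.000000; exercise = 0.000000; V(3,0) = max -> 0.000000
  V(3,1) = exp(-r*dt) * [p*0.000000 + (1-p)*0.000000] = 0.000000; exercise = 0.000000; V(3,1) = max -> 0.000000
  V(3,2) = exp(-r*dt) * [p*0.000000 + (1-p)*7.300763] = 3.541304; exercise = 1.980308; V(3,2) = max -> 3.541304
  V(3,3) = exp(-r*dt) * [p*7.300763 + (1-p)*16.245303] = 11.568560; exercise = 12.034170; V(3,3) = max -> 12.034170
  V(2,0) = exp(-r*dt) * [p*0.000000 + (1-p)*0.000000] = 0.000000; exercise = 0.000000; V(2,0) = max -> 0.000000
  V(2,1) = exp(-r*dt) * [p*0.000000 + (1-p)*3.541304] = 1.717743; exercise = 0.000000; V(2,1) = max -> 1.717743
  V(2,2) = exp(-r*dt) * [p*3.541304 + (1-p)*12.034170] = 7.626489; exercise = 7.300763; V(2,2) = max -> 7.626489
  V(1,0) = exp(-r*dt) * [p*0.000000 + (1-p)*1.717743] = 0.833208; exercise = 0.000000; V(1,0) = max -> 0.833208
  V(1,1) = exp(-r*dt) * [p*1.717743 + (1-p)*7.626489] = 4.567170; exercise = 1.980308; V(1,1) = max -> 4.567170
  V(0,0) = exp(-r*dt) * [p*0.833208 + (1-p)*4.567170] = 2.636317; exercise = 0.000000; V(0,0) = max -> 2.636317

Answer: Price = V(0,0) = 2.6363


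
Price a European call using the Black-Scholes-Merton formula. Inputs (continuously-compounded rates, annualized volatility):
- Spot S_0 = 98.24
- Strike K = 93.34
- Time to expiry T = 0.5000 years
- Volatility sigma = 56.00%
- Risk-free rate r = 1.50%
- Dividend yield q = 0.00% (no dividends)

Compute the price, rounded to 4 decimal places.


Answer: Price = 17.9398

Derivation:
d1 = (ln(S/K) + (r - q + 0.5*sigma^2) * T) / (sigma * sqrt(T)) = 0.34614070
d2 = d1 - sigma * sqrt(T) = -0.04983910
exp(-rT) = 0.99252805; exp(-qT) = 1.00000000
C = S_0 * exp(-qT) * N(d1) - K * exp(-rT) * N(d2)
N(d1) = 0.63538151; N(d2) = 0.48012530
C = 98.2400 * 1.00000000 * 0.63538151 - 93.3400 * 0.99252805 * 0.48012530 = 17.9398


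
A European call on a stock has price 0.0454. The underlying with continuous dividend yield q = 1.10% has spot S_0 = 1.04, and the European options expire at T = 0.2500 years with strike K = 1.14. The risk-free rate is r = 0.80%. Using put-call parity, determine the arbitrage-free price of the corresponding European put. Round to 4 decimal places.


Answer: Put price = 0.1460

Derivation:
Put-call parity: C - P = S_0 * exp(-qT) - K * exp(-rT).
S_0 * exp(-qT) = 1.0400 * 0.99725378 = 1.03714393
K * exp(-rT) = 1.1400 * 0.99800200 = 1.13772228
P = C - S*exp(-qT) + K*exp(-rT)
P = 0.0454 - 1.03714393 + 1.13772228 = 0.1460


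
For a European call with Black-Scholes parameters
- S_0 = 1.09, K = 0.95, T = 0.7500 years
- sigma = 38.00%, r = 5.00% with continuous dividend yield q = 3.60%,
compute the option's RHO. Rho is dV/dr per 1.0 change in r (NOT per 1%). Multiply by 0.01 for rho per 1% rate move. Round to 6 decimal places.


d1 = 0.6141821492; d2 = 0.2850924958
phi(d1) = 0.3303679025; exp(-qT) = 0.9733612415; exp(-rT) = 0.9631944177
N(d2) = 0.6122133604
Rho = K*T*exp(-rT)*N(d2) = 0.9500 * 0.7500 * 0.9631944177 * 0.6122133604 = 0.420147

Answer: Rho = 0.420147


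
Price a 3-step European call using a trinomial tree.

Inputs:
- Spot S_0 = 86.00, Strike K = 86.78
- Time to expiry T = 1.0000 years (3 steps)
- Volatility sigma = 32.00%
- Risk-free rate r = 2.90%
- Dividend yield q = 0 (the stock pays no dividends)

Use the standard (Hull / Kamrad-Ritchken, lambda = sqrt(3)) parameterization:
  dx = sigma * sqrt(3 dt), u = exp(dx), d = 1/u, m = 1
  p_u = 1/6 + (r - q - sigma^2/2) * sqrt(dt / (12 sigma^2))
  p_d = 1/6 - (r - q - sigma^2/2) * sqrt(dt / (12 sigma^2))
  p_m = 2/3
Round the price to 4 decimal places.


Answer: Price = V(0,0) = 10.8210

Derivation:
dt = T/N = 0.333333; dx = sigma*sqrt(3*dt) = 0.320000
u = exp(dx) = 1.377128; d = 1/u = 0.726149
p_u = 0.155104, p_m = 0.666667, p_d = 0.178229
Discount per step: exp(-r*dt) = 0.990380
Stock lattice S(k, j) with j the centered position index:
  k=0: S(0,+0) = 86.0000
  k=1: S(1,-1) = 62.4488; S(1,+0) = 86.0000; S(1,+1) = 118.4330
  k=2: S(2,-2) = 45.3471; S(2,-1) = 62.4488; S(2,+0) = 86.0000; S(2,+1) = 118.4330; S(2,+2) = 163.0974
  k=3: S(3,-3) = 32.9288; S(3,-2) = 45.3471; S(3,-1) = 62.4488; S(3,+0) = 86.0000; S(3,+1) = 118.4330; S(3,+2) = 163.0974; S(3,+3) = 224.6059
Terminal payoffs V(N, j) = max(S_T - K, 0):
  V(3,-3) = 0.000000; V(3,-2) = 0.000000; V(3,-1) = 0.000000; V(3,+0) = 0.000000; V(3,+1) = 31.652988; V(3,+2) = 76.317356; V(3,+3) = 137.825897
Backward induction: V(k, j) = exp(-r*dt) * [p_u * V(k+1, j+1) + p_m * V(k+1, j) + p_d * V(k+1, j-1)]
  V(2,-2) = exp(-r*dt) * [p_u*0.000000 + p_m*0.000000 + p_d*0.000000] = 0.000000
  V(2,-1) = exp(-r*dt) * [p_u*0.000000 + p_m*0.000000 + p_d*0.000000] = 0.000000
  V(2,+0) = exp(-r*dt) * [p_u*31.652988 + p_m*0.000000 + p_d*0.000000] = 4.862280
  V(2,+1) = exp(-r*dt) * [p_u*76.317356 + p_m*31.652988 + p_d*0.000000] = 32.622254
  V(2,+2) = exp(-r*dt) * [p_u*137.825897 + p_m*76.317356 + p_d*31.652988] = 77.147716
  V(1,-1) = exp(-r*dt) * [p_u*4.862280 + p_m*0.000000 + p_d*0.000000] = 0.746905
  V(1,+0) = exp(-r*dt) * [p_u*32.622254 + p_m*4.862280 + p_d*0.000000] = 8.221508
  V(1,+1) = exp(-r*dt) * [p_u*77.147716 + p_m*32.622254 + p_d*4.862280] = 34.248032
  V(0,+0) = exp(-r*dt) * [p_u*34.248032 + p_m*8.221508 + p_d*0.746905] = 10.821027
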